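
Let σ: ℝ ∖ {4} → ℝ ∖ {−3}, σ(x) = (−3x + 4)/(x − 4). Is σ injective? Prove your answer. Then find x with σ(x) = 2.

12/5

Suppose σ(s) = σ(t). Cross-multiplying: (−3s + 4)(t − 4) = (−3t + 4)(s − 4).
Expanding both sides and cancelling the symmetric terms leaves 8·(s − t) = 0. Since 8 ≠ 0, s = t. Thus σ is injective.
Solving σ(x) = 2: cross-multiplying gives −3x + 4 = 2(x − 4), which rearranges to −5x = −12, so x = 12/5.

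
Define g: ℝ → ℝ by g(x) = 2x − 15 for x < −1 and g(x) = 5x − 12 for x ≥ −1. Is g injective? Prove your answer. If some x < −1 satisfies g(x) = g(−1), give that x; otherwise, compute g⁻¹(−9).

3/5

Both pieces are strictly increasing (slopes 2 and 5), so each is injective on its own interval.
The left piece maps (−∞, −1) onto (−∞, −17); the right piece maps [−1, ∞) onto [−17, ∞).
These images are disjoint, so no value is attained by both pieces. So g is injective.
Because the two images are disjoint, no x < −1 has g(x) = g(−1), so we compute g⁻¹(−9): −9 lies in [−17, ∞), so solve 5x − 12 = −9: x = (−9 + 12)/5 = 3/5.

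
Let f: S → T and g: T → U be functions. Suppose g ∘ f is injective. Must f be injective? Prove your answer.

Suppose f(s) = f(t). Applying g: (g ∘ f)(s) = (g ∘ f)(t). Since g ∘ f is injective, s = t. So f is injective.

injective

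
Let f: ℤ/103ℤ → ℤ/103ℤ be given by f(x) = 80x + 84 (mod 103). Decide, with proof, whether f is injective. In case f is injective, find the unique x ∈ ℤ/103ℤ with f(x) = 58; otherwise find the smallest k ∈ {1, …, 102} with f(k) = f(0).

28

Suppose f(a) = f(b) in ℤ/103ℤ. Then 80a + 84 ≡ 80b + 84 (mod 103), hence 80(a − b) ≡ 0 (mod 103).
Since gcd(80, 103) = 1, 80 is invertible modulo 103, thus a − b ≡ 0 (mod 103), i.e. a = b.
Thus f is injective.
We now compute 80⁻¹ mod 103 explicitly. Euclid's algorithm: 103 = 1·80 + 23, 80 = 3·23 + 11, 23 = 2·11 + 1; back-substituting gives 1 = 94·80 − 73·103, so 80⁻¹ ≡ 94 (mod 103).
Since f is injective, we compute f⁻¹(58): solve 80x + 84 ≡ 58 (mod 103), i.e. 80x ≡ 77 (mod 103).
Multiplying by 80⁻¹ = 94 gives x ≡ 94·77 = 7238 = 70·103 + 28 ≡ 28 (mod 103).
Check: f(28) = 80·28 + 84 = 2324 = 22·103 + 58 ≡ 58 (mod 103).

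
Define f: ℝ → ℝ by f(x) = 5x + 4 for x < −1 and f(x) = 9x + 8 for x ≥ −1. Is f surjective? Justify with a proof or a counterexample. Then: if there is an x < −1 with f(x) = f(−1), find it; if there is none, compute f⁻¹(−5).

Both pieces are strictly increasing (slopes 5 and 9), so each is injective on its own interval.
The left piece maps (−∞, −1) onto (−∞, −1); the right piece maps [−1, ∞) onto [−1, ∞).
These images together cover ℝ, so f is surjective.
Because the two images are disjoint, no x < −1 has f(x) = f(−1), so we compute f⁻¹(−5): −5 lies in (−∞, −1), so solve 5x + 4 = −5: x = (−5 − 4)/5 = −9/5.

-9/5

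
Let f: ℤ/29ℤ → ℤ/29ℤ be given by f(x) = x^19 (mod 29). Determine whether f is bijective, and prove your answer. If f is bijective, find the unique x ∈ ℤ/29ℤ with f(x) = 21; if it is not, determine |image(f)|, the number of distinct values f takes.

Since 29 is prime, the nonzero elements of ℤ/29ℤ form a cyclic group of order 28.
As gcd(19, 28) = 1, raising to the 19th power is a bijection on this group: if s^19 ≡ t^19 then (st^{−1})^19 = 1, and the only element of order dividing gcd(19, 28) = 1 is 1, so s = t.
With f(0) = 0 this makes f injective on all of ℤ/29ℤ, hence bijective (finite equal-size domain and codomain). In particular f is bijective.
Since f is bijective, we find the preimage of 21. The inverse of x ↦ x^19 on (ℤ/29ℤ)^× is x ↦ x^3, because 19·3 = 57 = 2·28 + 1 ≡ 1 (mod 28) and x^{28} = 1 for x ≠ 0 (Fermat). So f⁻¹(21) = 21^3 mod 29.
Repeated squaring mod 29: 21^1 ≡ 21, 21^2 ≡ 21² = 441 ≡ 6. Since 3 = 2 + 1, 21^3 ≡ 6·21: 6·21 = 126 ≡ 10. So 21^3 ≡ 10 (mod 29).
Hence f⁻¹(21) = 10.

10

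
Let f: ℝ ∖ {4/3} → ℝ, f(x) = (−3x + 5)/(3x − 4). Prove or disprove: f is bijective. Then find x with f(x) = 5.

If f(x) = −1, cross-multiplying gives 3(−3x + 5) = −3(3x − 4), which simplifies to 15 = 12 — false.  So −1 has no preimage and f is not surjective.
So f is not bijective.
Solving f(x) = 5: cross-multiplying gives −3x + 5 = 5(3x − 4), which rearranges to −18x = −25, so x = 25/18.

25/18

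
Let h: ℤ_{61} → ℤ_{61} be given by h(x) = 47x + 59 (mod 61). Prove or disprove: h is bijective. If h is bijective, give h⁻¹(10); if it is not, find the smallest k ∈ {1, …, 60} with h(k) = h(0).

Recall: injectivity means: for all s, t in the domain, h(s) = h(t) implies s = t.
Suppose h(s) = h(t) in ℤ_{61}. Then 47s + 59 ≡ 47t + 59 (mod 61), so 47(s − t) ≡ 0 (mod 61).
Since gcd(47, 61) = 1, 47 is invertible modulo 61, therefore s − t ≡ 0 (mod 61), i.e. s = t.
We now compute 47⁻¹ mod 61 explicitly. Euclid's algorithm: 61 = 1·47 + 14, 47 = 3·14 + 5, 14 = 2·5 + 4, 5 = 1·4 + 1; back-substituting gives 1 = 13·47 − 10·61, so 47⁻¹ ≡ 13 (mod 61).
Then y ↦ 13(y − 59) is a two-sided inverse to h, so every y ∈ ℤ_{61} has a preimage.
Therefore h is bijective.
Since h is bijective, we find h⁻¹(10): we need 47x ≡ 10 − 59 ≡ 12 (mod 61). Using 47⁻¹ = 13: x ≡ 13·12 = 156 = 2·61 + 34, so x = 34.
Check: h(34) = 47·34 + 59 = 1657 = 27·61 + 10 ≡ 10 (mod 61).

34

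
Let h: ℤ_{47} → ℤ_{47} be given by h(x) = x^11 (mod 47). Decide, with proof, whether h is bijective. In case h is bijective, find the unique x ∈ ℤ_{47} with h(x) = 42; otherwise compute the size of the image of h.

32

Since 47 is prime, the nonzero elements of ℤ_{47} form a cyclic group of order 46.
As gcd(11, 46) = 1, raising to the 11th power is a bijection on this group: if a^11 ≡ b^11 then (ab^{−1})^11 = 1, and the only element of order dividing gcd(11, 46) = 1 is 1, so a = b.
With h(0) = 0 this makes h injective on all of ℤ_{47}, hence bijective (finite equal-size domain and codomain). In particular h is bijective.
Since h is bijective, we find the preimage of 42. The inverse of x ↦ x^11 on (ℤ_{47})^× is x ↦ x^21, because 11·21 = 231 = 5·46 + 1 ≡ 1 (mod 46) and x^{46} = 1 for x ≠ 0 (Fermat). So h⁻¹(42) = 42^21 mod 47.
Repeated squaring mod 47: 42^1 ≡ 42, 42^2 ≡ 42² = 1764 ≡ 25, 42^4 ≡ 25² = 625 ≡ 14, 42^8 ≡ 14² = 196 ≡ 8, 42^16 ≡ 8² = 64 ≡ 17. Since 21 = 16 + 4 + 1, 42^21 ≡ 17·14·42: 17·14 = 238 ≡ 3, then 3·42 = 126 ≡ 32. So 42^21 ≡ 32 (mod 47).
Hence h⁻¹(42) = 32.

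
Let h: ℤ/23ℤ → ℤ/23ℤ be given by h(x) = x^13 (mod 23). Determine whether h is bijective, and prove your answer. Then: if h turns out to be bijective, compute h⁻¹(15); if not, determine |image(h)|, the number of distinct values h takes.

Since 23 is prime, the nonzero elements of ℤ/23ℤ form a cyclic group of order 22.
As gcd(13, 22) = 1, raising to the 13th power is a bijection on this group: if s^13 ≡ t^13 then (st^{−1})^13 = 1, and the only element of order dividing gcd(13, 22) = 1 is 1, so s = t.
With h(0) = 0 this makes h injective on all of ℤ/23ℤ, hence bijective (finite equal-size domain and codomain). In particular h is bijective.
Since h is bijective, we find the preimage of 15. The inverse of x ↦ x^13 on (ℤ/23ℤ)^× is x ↦ x^17, because 13·17 = 221 = 10·22 + 1 ≡ 1 (mod 22) and x^{22} = 1 for x ≠ 0 (Fermat). So h⁻¹(15) = 15^17 mod 23.
Repeated squaring mod 23: 15^1 ≡ 15, 15^2 ≡ 15² = 225 ≡ 18, 15^4 ≡ 18² = 324 ≡ 2, 15^8 ≡ 2² = 4, 15^16 ≡ 4² = 16. Since 17 = 16 + 1, 15^17 ≡ 16·15: 16·15 = 240 ≡ 10. So 15^17 ≡ 10 (mod 23).
Hence h⁻¹(15) = 10.

10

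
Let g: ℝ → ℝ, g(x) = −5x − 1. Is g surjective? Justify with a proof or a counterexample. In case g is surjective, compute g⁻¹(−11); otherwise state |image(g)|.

2

For any y ∈ ℝ, x = (y + 1)/(−5) satisfies g(x) = y.
Therefore g is surjective.
Since g is surjective, we compute g⁻¹(−11) = (−11 + 1)/(−5) = 2.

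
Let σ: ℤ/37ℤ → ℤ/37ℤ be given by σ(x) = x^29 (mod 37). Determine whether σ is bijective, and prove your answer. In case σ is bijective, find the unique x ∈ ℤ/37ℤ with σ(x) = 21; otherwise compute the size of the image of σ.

4

Since 37 is prime, the nonzero elements of ℤ/37ℤ form a cyclic group of order 36.
As gcd(29, 36) = 1, raising to the 29th power is a bijection on this group: if s^29 ≡ t^29 then (st^{−1})^29 = 1, and the only element of order dividing gcd(29, 36) = 1 is 1, so s = t.
With σ(0) = 0 this makes σ injective on all of ℤ/37ℤ, hence bijective (finite equal-size domain and codomain). In particular σ is bijective.
Since σ is bijective, we find the preimage of 21. The inverse of x ↦ x^29 on (ℤ/37ℤ)^× is x ↦ x^5, because 29·5 = 145 = 4·36 + 1 ≡ 1 (mod 36) and x^{36} = 1 for x ≠ 0 (Fermat). So σ⁻¹(21) = 21^5 mod 37.
Repeated squaring mod 37: 21^1 ≡ 21, 21^2 ≡ 21² = 441 ≡ 34, 21^4 ≡ 34² = 1156 ≡ 9. Since 5 = 4 + 1, 21^5 ≡ 9·21: 9·21 = 189 ≡ 4. So 21^5 ≡ 4 (mod 37).
Hence σ⁻¹(21) = 4.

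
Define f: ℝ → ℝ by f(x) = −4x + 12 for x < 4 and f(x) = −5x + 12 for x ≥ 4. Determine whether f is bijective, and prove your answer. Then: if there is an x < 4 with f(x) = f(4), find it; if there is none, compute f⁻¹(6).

3/2

Both pieces are strictly decreasing (slopes −4 and −5), so each is injective on its own interval.
The left piece maps (−∞, 4) onto (−4, ∞); the right piece maps [4, ∞) onto (−∞, −8].
The images leave a gap (−4 has no preimage), so f is not surjective, hence not bijective.
Because the two images are disjoint, no x < 4 has f(x) = f(4), so we compute f⁻¹(6): 6 lies in (−4, ∞), so solve −4x + 12 = 6: x = (6 − 12)/(−4) = 3/2.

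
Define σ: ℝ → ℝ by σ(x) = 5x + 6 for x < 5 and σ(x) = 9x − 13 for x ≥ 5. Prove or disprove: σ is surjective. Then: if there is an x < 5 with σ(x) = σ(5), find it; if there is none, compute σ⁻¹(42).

55/9

Both pieces are strictly increasing (slopes 5 and 9), so each is injective on its own interval.
The left piece maps (−∞, 5) onto (−∞, 31); the right piece maps [5, ∞) onto [32, ∞).
The union (−∞, 31) ∪ [32, ∞) omits the interval between 31 and 32; in particular 31 has no preimage. So σ is not surjective.
Because the two images are disjoint, no x < 5 has σ(x) = σ(5), so we compute σ⁻¹(42): 42 lies in [32, ∞), so solve 9x − 13 = 42: x = (42 + 13)/9 = 55/9.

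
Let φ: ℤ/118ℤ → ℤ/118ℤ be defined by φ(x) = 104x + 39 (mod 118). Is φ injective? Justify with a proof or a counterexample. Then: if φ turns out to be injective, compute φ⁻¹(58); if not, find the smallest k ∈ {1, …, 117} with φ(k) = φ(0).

59

Recall: φ is injective if φ(u) = φ(v) implies u = v.
We have gcd(104, 118) = 2 > 1. Taking u = 0 and v = 59: φ(0) = 39 and φ(59) = 104·59 + 39 = 6175 ≡ 39 (mod 118).
So φ(0) = φ(59) while 0 ≠ 59, thus φ is not injective.
Since φ is not injective, we find the least positive k with φ(k) = φ(0): this means 104k ≡ 0 (mod 118), i.e. 118 ∣ 104k. Since gcd(104, 118) = 2, dividing through by 2 this holds exactly when 59 ∣ 52k, and as gcd(52, 59) = 1, exactly when 59 ∣ k.
The smallest positive such k is 59.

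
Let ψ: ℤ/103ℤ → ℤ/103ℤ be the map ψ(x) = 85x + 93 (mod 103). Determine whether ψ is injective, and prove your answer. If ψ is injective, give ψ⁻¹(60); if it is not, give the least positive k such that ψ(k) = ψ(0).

19

Recall that ψ is injective when ψ(u) = ψ(v) forces u = v.
Suppose ψ(u) = ψ(v) in ℤ/103ℤ. Then 85u + 93 ≡ 85v + 93 (mod 103), therefore 85(u − v) ≡ 0 (mod 103).
Since gcd(85, 103) = 1, 85 is invertible modulo 103, thus u − v ≡ 0 (mod 103), i.e. u = v.
Therefore ψ is injective.
We now compute 85⁻¹ mod 103 explicitly. Euclid's algorithm: 103 = 1·85 + 18, 85 = 4·18 + 13, 18 = 1·13 + 5, 13 = 2·5 + 3, 5 = 1·3 + 2, 3 = 1·2 + 1; back-substituting gives 1 = 40·85 − 33·103, so 85⁻¹ ≡ 40 (mod 103).
Since ψ is injective, we find ψ⁻¹(60): we need 85x ≡ 60 − 93 ≡ 70 (mod 103). Using 85⁻¹ = 40: x ≡ 40·70 = 2800 = 27·103 + 19, so x = 19.
Check: ψ(19) = 85·19 + 93 = 1708 = 16·103 + 60 ≡ 60 (mod 103).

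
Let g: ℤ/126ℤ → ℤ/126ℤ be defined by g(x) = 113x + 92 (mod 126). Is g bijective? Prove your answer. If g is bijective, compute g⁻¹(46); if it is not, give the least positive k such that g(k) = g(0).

52

Recall that injectivity means: for all u, v in the domain, g(u) = g(v) implies u = v.
If g(u) = g(v), then 113u ≡ 113v (mod 126). Because gcd(113, 126) = 1, we may cancel 113 to get u ≡ v (mod 126).
We now compute 113⁻¹ mod 126 explicitly. Euclid's algorithm: 126 = 1·113 + 13, 113 = 8·13 + 9, 13 = 1·9 + 4, 9 = 2·4 + 1; back-substituting gives 1 = 29·113 − 26·126, so 113⁻¹ ≡ 29 (mod 126).
Then y ↦ 29(y − 92) is a two-sided inverse to g, so every y ∈ ℤ/126ℤ has a preimage.
So g is bijective.
Since g is bijective, we compute g⁻¹(46): solve 113x + 92 ≡ 46 (mod 126), i.e. 113x ≡ 80 (mod 126).
Multiplying by 113⁻¹ = 29 gives x ≡ 29·80 = 2320 = 18·126 + 52 ≡ 52 (mod 126).
Check: g(52) = 113·52 + 92 = 5968 = 47·126 + 46 ≡ 46 (mod 126).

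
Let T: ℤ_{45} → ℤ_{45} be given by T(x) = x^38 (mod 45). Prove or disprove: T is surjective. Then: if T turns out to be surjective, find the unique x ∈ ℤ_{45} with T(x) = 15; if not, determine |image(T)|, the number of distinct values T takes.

12

T(2): Repeated squaring mod 45: 2^1 ≡ 2, 2^2 ≡ 2² = 4, 2^4 ≡ 4² = 16, 2^8 ≡ 16² = 256 ≡ 31, 2^16 ≡ 31² = 961 ≡ 16, 2^32 ≡ 16² = 256 ≡ 31. Since 38 = 32 + 4 + 2, 2^38 ≡ 31·16·4: 31·16 = 496 ≡ 1, then 1·4 = 4. So 2^38 ≡ 4 (mod 45).
T(7): Repeated squaring mod 45: 7^1 ≡ 7, 7^2 ≡ 7² = 49 ≡ 4, 7^4 ≡ 4² = 16, 7^8 ≡ 16² = 256 ≡ 31, 7^16 ≡ 31² = 961 ≡ 16, 7^32 ≡ 16² = 256 ≡ 31. Since 38 = 32 + 4 + 2, 7^38 ≡ 31·16·4: 31·16 = 496 ≡ 1, then 1·4 = 4. So 7^38 ≡ 4 (mod 45).
So T(2) = T(7) = 4 while 2 ≠ 7, therefore T is not injective.
A non-injective map from the 45-element set ℤ_{45} to itself takes at most 44 distinct values, so it cannot be surjective. So T is not surjective.
Since T is not surjective, we determine |image(T)|. Computing x^38 mod 45 for each x (by repeated squaring, reducing mod 45 at every step), the values T(0), T(1), …, T(44) are: 0, 1, 4, 9, 16, 25, 36, 4, 19, 36, 10, 31, 9, 34, 16, 0, 31, 19, 9, 1, 40, 36, 34, 34, 36, 40, 1, 9, 19, 31, 0, 16, 34, 9, 31, 10, 36, 19, 4, 36, 25, 16, 9, 4, 1.
The distinct values are {0, 1, 4, 9, 10, 16, 19, 25, 31, 34, 36, 40}; there are 12 of them.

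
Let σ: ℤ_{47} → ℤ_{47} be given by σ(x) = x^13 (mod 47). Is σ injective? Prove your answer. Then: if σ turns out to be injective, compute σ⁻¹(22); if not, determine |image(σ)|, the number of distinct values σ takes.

Since 47 is prime, the nonzero elements of ℤ_{47} form a cyclic group of order 46.
As gcd(13, 46) = 1, raising to the 13th power is a bijection on this group: if u^13 ≡ v^13 then (uv^{−1})^13 = 1, and the only element of order dividing gcd(13, 46) = 1 is 1, so u = v.
With σ(0) = 0 this makes σ injective on all of ℤ_{47}, hence bijective (finite equal-size domain and codomain). In particular σ is injective.
Since σ is injective, we find the preimage of 22. The inverse of x ↦ x^13 on (ℤ_{47})^× is x ↦ x^39, because 13·39 = 507 = 11·46 + 1 ≡ 1 (mod 46) and x^{46} = 1 for x ≠ 0 (Fermat). So σ⁻¹(22) = 22^39 mod 47.
Repeated squaring mod 47: 22^1 ≡ 22, 22^2 ≡ 22² = 484 ≡ 14, 22^4 ≡ 14² = 196 ≡ 8, 22^8 ≡ 8² = 64 ≡ 17, 22^16 ≡ 17² = 289 ≡ 7, 22^32 ≡ 7² = 49 ≡ 2. Since 39 = 32 + 4 + 2 + 1, 22^39 ≡ 2·8·14·22: 2·8 = 16, then 16·14 = 224 ≡ 36, then 36·22 = 792 ≡ 40. So 22^39 ≡ 40 (mod 47).
Hence σ⁻¹(22) = 40.

40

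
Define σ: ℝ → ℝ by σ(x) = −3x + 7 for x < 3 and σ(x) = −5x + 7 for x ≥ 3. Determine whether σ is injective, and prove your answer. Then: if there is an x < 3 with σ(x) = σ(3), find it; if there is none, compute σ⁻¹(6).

Both pieces are strictly decreasing (slopes −3 and −5), so each is injective on its own interval.
The left piece maps (−∞, 3) onto (−2, ∞); the right piece maps [3, ∞) onto (−∞, −8].
These images are disjoint, so no value is attained by both pieces. Hence σ is injective.
Because the two images are disjoint, no x < 3 has σ(x) = σ(3), so we compute σ⁻¹(6): 6 lies in (−2, ∞), so solve −3x + 7 = 6: x = (6 − 7)/(−3) = 1/3.

1/3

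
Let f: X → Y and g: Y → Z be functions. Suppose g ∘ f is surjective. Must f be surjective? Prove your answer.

not surjective

No. Take X = {1, 2, 3}, Y = {1, 2, 3, 4}, Z = {1}, f(a) = 1 for every a ∈ X, and g(b) = 1 for every b ∈ Y.
Then g ∘ f is surjective onto {1}, but 4 ∈ Y has no preimage under f, so f is not surjective.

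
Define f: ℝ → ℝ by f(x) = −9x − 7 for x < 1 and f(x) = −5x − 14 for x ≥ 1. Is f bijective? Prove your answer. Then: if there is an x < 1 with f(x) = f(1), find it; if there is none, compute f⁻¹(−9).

Both pieces are strictly decreasing (slopes −9 and −5), so each is injective on its own interval.
The left piece maps (−∞, 1) onto (−16, ∞); the right piece maps [1, ∞) onto (−∞, −19].
The images leave a gap (−16 has no preimage), so f is not surjective, hence not bijective.
Because the two images are disjoint, no x < 1 has f(x) = f(1), so we compute f⁻¹(−9): −9 lies in (−16, ∞), so solve −9x − 7 = −9: x = (−9 + 7)/(−9) = 2/9.

2/9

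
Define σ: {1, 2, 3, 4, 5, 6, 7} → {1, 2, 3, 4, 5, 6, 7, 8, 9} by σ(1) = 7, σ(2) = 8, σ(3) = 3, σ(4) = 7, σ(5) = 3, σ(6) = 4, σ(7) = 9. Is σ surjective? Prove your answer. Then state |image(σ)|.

No element maps to 1, so σ is not surjective.
The image of σ is {3, 4, 7, 8, 9}, which has 5 elements.

5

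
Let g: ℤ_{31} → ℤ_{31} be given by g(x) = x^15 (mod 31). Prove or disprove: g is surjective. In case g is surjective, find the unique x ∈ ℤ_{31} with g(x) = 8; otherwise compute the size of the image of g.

3

g(1) = 1^15 = 1.
g(2): Repeated squaring mod 31: 2^1 ≡ 2, 2^2 ≡ 2² = 4, 2^4 ≡ 4² = 16, 2^8 ≡ 16² = 256 ≡ 8. Since 15 = 8 + 4 + 2 + 1, 2^15 ≡ 8·16·4·2: 8·16 = 128 ≡ 4, then 4·4 = 16, then 16·2 = 32 ≡ 1. So 2^15 ≡ 1 (mod 31).
So g(1) = g(2) = 1 while 1 ≠ 2, hence g is not injective.
A non-injective map from the 31-element set ℤ_{31} to itself takes at most 30 distinct values, so it cannot be surjective. So g is not surjective.
Since g is not surjective, we determine |image(g)|. Computing x^15 mod 31 for each x (by repeated squaring, reducing mod 31 at every step), the values g(0), g(1), …, g(30) are: 0, 1, 1, 30, 1, 1, 30, 1, 1, 1, 1, 30, 30, 30, 1, 30, 1, 30, 1, 1, 1, 30, 30, 30, 30, 1, 30, 30, 1, 30, 30.
The distinct values are {0, 1, 30}; there are 3 of them.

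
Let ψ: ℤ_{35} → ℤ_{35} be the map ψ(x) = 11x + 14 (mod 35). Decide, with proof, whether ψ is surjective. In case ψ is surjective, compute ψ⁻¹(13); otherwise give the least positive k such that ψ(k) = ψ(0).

Recall: ψ is surjective if every y in the codomain equals ψ(x) for some x in the domain.
Since gcd(11, 35) = 1, 11 is invertible modulo 35. Euclid's algorithm: 35 = 3·11 + 2, 11 = 5·2 + 1; back-substituting gives 1 = 16·11 − 5·35, so 11⁻¹ ≡ 16 (mod 35).
Then y ↦ 16(y − 14) is a two-sided inverse to ψ, so every y ∈ ℤ_{35} has a preimage.
Hence ψ is surjective.
Since ψ is surjective, we compute ψ⁻¹(13): solve 11x + 14 ≡ 13 (mod 35), i.e. 11x ≡ 34 (mod 35).
Multiplying by 11⁻¹ = 16 gives x ≡ 16·34 = 544 = 15·35 + 19 ≡ 19 (mod 35).
Check: ψ(19) = 11·19 + 14 = 223 = 6·35 + 13 ≡ 13 (mod 35).

19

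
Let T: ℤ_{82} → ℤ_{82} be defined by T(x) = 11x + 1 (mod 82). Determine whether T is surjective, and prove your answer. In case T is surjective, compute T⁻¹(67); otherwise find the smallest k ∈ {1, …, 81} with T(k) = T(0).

Since gcd(11, 82) = 1, 11 is invertible modulo 82. Euclid's algorithm: 82 = 7·11 + 5, 11 = 2·5 + 1; back-substituting gives 1 = 15·11 − 2·82, so 11⁻¹ ≡ 15 (mod 82).
For any y ∈ ℤ_{82}, x = 15(y − 1) mod 82 satisfies T(x) = 11·15(y − 1) + 1 ≡ y (since 11·15 ≡ 1 mod 82). So every y has a preimage.
So T is surjective.
Since T is surjective, we find T⁻¹(67): we need 11x ≡ 67 − 1 ≡ 66 (mod 82). Using 11⁻¹ = 15: x ≡ 15·66 = 990 = 12·82 + 6, so x = 6.
Check: T(6) = 11·6 + 1 = 67 ≡ 67 (mod 82).

6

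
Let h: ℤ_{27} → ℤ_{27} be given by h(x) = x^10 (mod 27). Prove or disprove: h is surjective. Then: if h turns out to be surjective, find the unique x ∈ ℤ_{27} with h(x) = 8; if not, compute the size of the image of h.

h(0) = 0^10 = 0.
h(3): Repeated squaring mod 27: 3^1 ≡ 3, 3^2 ≡ 3² = 9, 3^4 ≡ 9² = 81 ≡ 0, 3^8 ≡ 0² = 0. Since 10 = 8 + 2, 3^10 ≡ 0·9: 0·9 = 0. So 3^10 ≡ 0 (mod 27).
So h(0) = h(3) = 0 while 0 ≠ 3, therefore h is not injective.
A non-injective map from the 27-element set ℤ_{27} to itself takes at most 26 distinct values, so it cannot be surjective. So h is not surjective.
Since h is not surjective, we determine |image(h)|. Computing x^10 mod 27 for each x (by repeated squaring, reducing mod 27 at every step), the values h(0), h(1), …, h(26) are: 0, 1, 25, 0, 4, 22, 0, 7, 19, 0, 10, 16, 0, 13, 13, 0, 16, 10, 0, 19, 7, 0, 22, 4, 0, 25, 1.
The distinct values are {0, 1, 4, 7, 10, 13, 16, 19, 22, 25}; there are 10 of them.

10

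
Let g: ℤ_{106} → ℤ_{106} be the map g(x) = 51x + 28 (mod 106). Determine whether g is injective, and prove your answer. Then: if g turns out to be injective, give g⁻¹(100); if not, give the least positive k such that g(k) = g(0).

Recall: injectivity means: for all u, v in the domain, g(u) = g(v) implies u = v.
If g(u) = g(v), then 51u ≡ 51v (mod 106). Because gcd(51, 106) = 1, we may cancel 51 to get u ≡ v (mod 106).
So g is injective.
We now compute 51⁻¹ mod 106 explicitly. Euclid's algorithm: 106 = 2·51 + 4, 51 = 12·4 + 3, 4 = 1·3 + 1; back-substituting gives 1 = 79·51 − 38·106, so 51⁻¹ ≡ 79 (mod 106).
Since g is injective, we compute g⁻¹(100): solve 51x + 28 ≡ 100 (mod 106), i.e. 51x ≡ 72 (mod 106).
Multiplying by 51⁻¹ = 79 gives x ≡ 79·72 = 5688 = 53·106 + 70 ≡ 70 (mod 106).
Check: g(70) = 51·70 + 28 = 3598 = 33·106 + 100 ≡ 100 (mod 106).

70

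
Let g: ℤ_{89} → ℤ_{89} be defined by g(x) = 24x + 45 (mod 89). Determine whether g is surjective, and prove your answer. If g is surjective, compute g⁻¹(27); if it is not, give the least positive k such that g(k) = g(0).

Since gcd(24, 89) = 1, 24 is invertible modulo 89. Euclid's algorithm: 89 = 3·24 + 17, 24 = 1·17 + 7, 17 = 2·7 + 3, 7 = 2·3 + 1; back-substituting gives 1 = 26·24 − 7·89, so 24⁻¹ ≡ 26 (mod 89).
For any y ∈ ℤ_{89}, x = 26(y − 45) mod 89 satisfies g(x) = 24·26(y − 45) + 45 ≡ y (since 24·26 ≡ 1 mod 89). So every y has a preimage.
Hence g is surjective.
Since g is surjective, we find g⁻¹(27): we need 24x ≡ 27 − 45 ≡ 71 (mod 89). Using 24⁻¹ = 26: x ≡ 26·71 = 1846 = 20·89 + 66, so x = 66.
Check: g(66) = 24·66 + 45 = 1629 = 18·89 + 27 ≡ 27 (mod 89).

66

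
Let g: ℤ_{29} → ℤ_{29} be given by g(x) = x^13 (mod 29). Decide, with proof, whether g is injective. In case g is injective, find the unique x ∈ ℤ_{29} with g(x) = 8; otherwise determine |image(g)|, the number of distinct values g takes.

Since 29 is prime, the nonzero elements of ℤ_{29} form a cyclic group of order 28.
As gcd(13, 28) = 1, raising to the 13th power is a bijection on this group: if s^13 ≡ t^13 then (st^{−1})^13 = 1, and the only element of order dividing gcd(13, 28) = 1 is 1, so s = t.
With g(0) = 0 this makes g injective on all of ℤ_{29}, hence bijective (finite equal-size domain and codomain). In particular g is injective.
Since g is injective, we find the preimage of 8. The inverse of x ↦ x^13 on (ℤ_{29})^× is x ↦ x^13, because 13·13 = 169 = 6·28 + 1 ≡ 1 (mod 28) and x^{28} = 1 for x ≠ 0 (Fermat). So g⁻¹(8) = 8^13 mod 29.
Repeated squaring mod 29: 8^1 ≡ 8, 8^2 ≡ 8² = 64 ≡ 6, 8^4 ≡ 6² = 36 ≡ 7, 8^8 ≡ 7² = 49 ≡ 20. Since 13 = 8 + 4 + 1, 8^13 ≡ 20·7·8: 20·7 = 140 ≡ 24, then 24·8 = 192 ≡ 18. So 8^13 ≡ 18 (mod 29).
Hence g⁻¹(8) = 18.

18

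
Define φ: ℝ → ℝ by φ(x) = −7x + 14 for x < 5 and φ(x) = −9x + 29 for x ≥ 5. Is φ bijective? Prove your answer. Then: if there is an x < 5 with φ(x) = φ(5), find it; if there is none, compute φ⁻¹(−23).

30/7

Both pieces are strictly decreasing (slopes −7 and −9), so each is injective on its own interval.
The left piece maps (−∞, 5) onto (−21, ∞); the right piece maps [5, ∞) onto (−∞, −16].
These images overlap. In particular φ(5) = −16 (right piece), and solving −7x + 14 = −16 on the left piece gives x = 30/7 < 5.
So φ(30/7) = φ(5) with 30/7 ≠ 5, and φ is not injective, hence not bijective. This x = 30/7 is the requested value below 5.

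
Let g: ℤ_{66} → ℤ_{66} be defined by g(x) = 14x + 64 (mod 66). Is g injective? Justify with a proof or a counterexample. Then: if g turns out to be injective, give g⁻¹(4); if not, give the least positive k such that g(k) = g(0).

33

Recall that g is injective when g(s) = g(t) forces s = t.
We have gcd(14, 66) = 2 > 1. Taking s = 0 and t = 33: g(0) = 64 and g(33) = 14·33 + 64 = 526 ≡ 64 (mod 66).
So g(0) = g(33) while 0 ≠ 33, therefore g is not injective.
Since g is not injective, we find the least positive k with g(k) = g(0): this means 14k ≡ 0 (mod 66), i.e. 66 ∣ 14k. Since gcd(14, 66) = 2, dividing through by 2 this holds exactly when 33 ∣ 7k, and as gcd(7, 33) = 1, exactly when 33 ∣ k.
The smallest positive such k is 33.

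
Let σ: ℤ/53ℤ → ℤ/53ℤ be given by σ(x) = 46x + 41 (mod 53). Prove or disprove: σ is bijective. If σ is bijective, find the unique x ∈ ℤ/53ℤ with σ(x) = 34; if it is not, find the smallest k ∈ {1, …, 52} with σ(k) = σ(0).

1

Recall: σ is injective when σ(x_1) = σ(x_2) forces x_1 = x_2.
If σ(x_1) = σ(x_2), then 46x_1 ≡ 46x_2 (mod 53). Because gcd(46, 53) = 1, we may cancel 46 to get x_1 ≡ x_2 (mod 53).
We now compute 46⁻¹ mod 53 explicitly. Euclid's algorithm: 53 = 1·46 + 7, 46 = 6·7 + 4, 7 = 1·4 + 3, 4 = 1·3 + 1; back-substituting gives 1 = 15·46 − 13·53, so 46⁻¹ ≡ 15 (mod 53).
For any y ∈ ℤ/53ℤ, x = 15(y − 41) mod 53 satisfies σ(x) = 46·15(y − 41) + 41 ≡ y (since 46·15 ≡ 1 mod 53). So every y has a preimage.
Therefore σ is bijective.
Since σ is bijective, we find σ⁻¹(34): we need 46x ≡ 34 − 41 ≡ 46 (mod 53). Using 46⁻¹ = 15: x ≡ 15·46 = 690 = 13·53 + 1, so x = 1.
Check: σ(1) = 46·1 + 41 = 87 = 1·53 + 34 ≡ 34 (mod 53).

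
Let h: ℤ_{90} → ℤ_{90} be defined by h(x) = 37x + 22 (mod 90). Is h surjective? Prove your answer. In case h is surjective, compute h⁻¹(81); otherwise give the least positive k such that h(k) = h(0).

Recall: surjectivity means every element of the codomain has a preimage under h.
Since gcd(37, 90) = 1, 37 is invertible modulo 90. Euclid's algorithm: 90 = 2·37 + 16, 37 = 2·16 + 5, 16 = 3·5 + 1; back-substituting gives 1 = 73·37 − 30·90, so 37⁻¹ ≡ 73 (mod 90).
Then y ↦ 73(y − 22) is a two-sided inverse to h, so every y ∈ ℤ_{90} has a preimage.
Hence h is surjective.
Since h is surjective, we compute h⁻¹(81): solve 37x + 22 ≡ 81 (mod 90), i.e. 37x ≡ 59 (mod 90).
Multiplying by 37⁻¹ = 73 gives x ≡ 73·59 = 4307 = 47·90 + 77 ≡ 77 (mod 90).
Check: h(77) = 37·77 + 22 = 2871 = 31·90 + 81 ≡ 81 (mod 90).

77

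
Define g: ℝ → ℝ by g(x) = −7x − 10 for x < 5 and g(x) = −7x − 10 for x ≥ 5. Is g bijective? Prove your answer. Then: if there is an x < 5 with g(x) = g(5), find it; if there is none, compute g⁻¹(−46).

Both pieces are strictly decreasing (slopes −7 and −7), so each is injective on its own interval.
The left piece maps (−∞, 5) onto (−45, ∞); the right piece maps [5, ∞) onto (−∞, −45].
Since −45 = −45, the images partition ℝ: g is injective and surjective, hence bijective.
Because the two images are disjoint, no x < 5 has g(x) = g(5), so we compute g⁻¹(−46): −46 lies in (−∞, −45], so solve −7x − 10 = −46: x = (−46 + 10)/(−7) = 36/7.

36/7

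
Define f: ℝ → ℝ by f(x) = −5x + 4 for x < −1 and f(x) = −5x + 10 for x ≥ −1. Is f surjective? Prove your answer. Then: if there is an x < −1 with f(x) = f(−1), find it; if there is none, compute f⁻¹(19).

Both pieces are strictly decreasing (slopes −5 and −5), so each is injective on its own interval.
The left piece maps (−∞, −1) onto (9, ∞); the right piece maps [−1, ∞) onto (−∞, 15].
The union (9, ∞) ∪ (−∞, 15] covers ℝ, so f is surjective.
For the follow-up: the images overlap, so an x < −1 with f(x) = f(−1) exists. f(−1) = 15; solving −5x + 4 = 15 for x < −1 gives x = (15 − 4)/(−5) = −11/5.

-11/5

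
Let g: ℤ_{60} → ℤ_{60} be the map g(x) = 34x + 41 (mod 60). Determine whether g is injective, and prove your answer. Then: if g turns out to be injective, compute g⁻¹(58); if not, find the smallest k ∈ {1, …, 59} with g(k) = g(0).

30

We have gcd(34, 60) = 2 > 1. Taking a = 0 and b = 30: g(0) = 41 and g(30) = 34·30 + 41 = 1061 ≡ 41 (mod 60).
So g(0) = g(30) while 0 ≠ 30, thus g is not injective.
Since g is not injective, we find the least positive k with g(k) = g(0): this means 34k ≡ 0 (mod 60), i.e. 60 ∣ 34k. Since gcd(34, 60) = 2, dividing through by 2 this holds exactly when 30 ∣ 17k, and as gcd(17, 30) = 1, exactly when 30 ∣ k.
The smallest positive such k is 30.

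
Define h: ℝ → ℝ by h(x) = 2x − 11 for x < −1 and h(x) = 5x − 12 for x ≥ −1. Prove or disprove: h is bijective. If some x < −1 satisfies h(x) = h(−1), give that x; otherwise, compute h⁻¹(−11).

Both pieces are strictly increasing (slopes 2 and 5), so each is injective on its own interval.
The left piece maps (−∞, −1) onto (−∞, −13); the right piece maps [−1, ∞) onto [−17, ∞).
These images overlap. In particular h(−1) = −17 (right piece), and solving 2x − 11 = −17 on the left piece gives x = −3 < −1.
So h(−3) = h(−1) with −3 ≠ −1, and h is not injective, hence not bijective. This x = −3 is the requested value below −1.

-3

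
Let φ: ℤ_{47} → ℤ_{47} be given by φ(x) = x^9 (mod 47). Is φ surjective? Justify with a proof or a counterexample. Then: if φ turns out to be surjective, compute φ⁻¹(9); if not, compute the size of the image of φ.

Since 47 is prime, the nonzero elements of ℤ_{47} form a cyclic group of order 46.
As gcd(9, 46) = 1, raising to the 9th power is a bijection on this group: if u^9 ≡ v^9 then (uv^{−1})^9 = 1, and the only element of order dividing gcd(9, 46) = 1 is 1, so u = v.
With φ(0) = 0 this makes φ injective on all of ℤ_{47}, hence bijective (finite equal-size domain and codomain). In particular φ is surjective.
Since φ is surjective, we find the preimage of 9. The inverse of x ↦ x^9 on (ℤ_{47})^× is x ↦ x^41, because 9·41 = 369 = 8·46 + 1 ≡ 1 (mod 46) and x^{46} = 1 for x ≠ 0 (Fermat). So φ⁻¹(9) = 9^41 mod 47.
Repeated squaring mod 47: 9^1 ≡ 9, 9^2 ≡ 9² = 81 ≡ 34, 9^4 ≡ 34² = 1156 ≡ 28, 9^8 ≡ 28² = 784 ≡ 32, 9^16 ≡ 32² = 1024 ≡ 37, 9^32 ≡ 37² = 1369 ≡ 6. Since 41 = 32 + 8 + 1, 9^41 ≡ 6·32·9: 6·32 = 192 ≡ 4, then 4·9 = 36. So 9^41 ≡ 36 (mod 47).
Hence φ⁻¹(9) = 36.

36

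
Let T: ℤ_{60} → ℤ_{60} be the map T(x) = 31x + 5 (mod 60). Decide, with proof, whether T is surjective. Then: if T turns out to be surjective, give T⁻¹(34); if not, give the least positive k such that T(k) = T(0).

59

Since gcd(31, 60) = 1, 31 is invertible modulo 60. Euclid's algorithm: 60 = 1·31 + 29, 31 = 1·29 + 2, 29 = 14·2 + 1; back-substituting gives 1 = 31·31 − 16·60, so 31⁻¹ ≡ 31 (mod 60).
For any y ∈ ℤ_{60}, x = 31(y − 5) mod 60 satisfies T(x) = 31·31(y − 5) + 5 ≡ y (since 31·31 ≡ 1 mod 60). So every y has a preimage.
Thus T is surjective.
Since T is surjective, we find T⁻¹(34): we need 31x ≡ 34 − 5 ≡ 29 (mod 60). Using 31⁻¹ = 31: x ≡ 31·29 = 899 = 14·60 + 59, so x = 59.
Check: T(59) = 31·59 + 5 = 1834 = 30·60 + 34 ≡ 34 (mod 60).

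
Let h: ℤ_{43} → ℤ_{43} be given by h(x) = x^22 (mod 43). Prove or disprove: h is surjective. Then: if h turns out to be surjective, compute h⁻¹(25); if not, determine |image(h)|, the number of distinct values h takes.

h(21): Repeated squaring mod 43: 21^1 ≡ 21, 21^2 ≡ 21² = 441 ≡ 11, 21^4 ≡ 11² = 121 ≡ 35, 21^8 ≡ 35² = 1225 ≡ 21, 21^16 ≡ 21² = 441 ≡ 11. Since 22 = 16 + 4 + 2, 21^22 ≡ 11·35·11: 11·35 = 385 ≡ 41, then 41·11 = 451 ≡ 21. So 21^22 ≡ 21 (mod 43).
h(22): Repeated squaring mod 43: 22^1 ≡ 22, 22^2 ≡ 22² = 484 ≡ 11, 22^4 ≡ 11² = 121 ≡ 35, 22^8 ≡ 35² = 1225 ≡ 21, 22^16 ≡ 21² = 441 ≡ 11. Since 22 = 16 + 4 + 2, 22^22 ≡ 11·35·11: 11·35 = 385 ≡ 41, then 41·11 = 451 ≡ 21. So 22^22 ≡ 21 (mod 43).
So h(21) = h(22) = 21 while 21 ≠ 22, hence h is not injective.
A non-injective map from the 43-element set ℤ_{43} to itself takes at most 42 distinct values, so it cannot be surjective. So h is not surjective.
Since h is not surjective, we determine |image(h)|. Computing x^22 mod 43 for each x (by repeated squaring, reducing mod 43 at every step), the values h(0), h(1), …, h(42) are: 0, 1, 41, 40, 4, 38, 6, 36, 35, 9, 10, 11, 31, 13, 14, 15, 16, 17, 25, 24, 23, 21, 21, 23, 24, 25, 17, 16, 15, 14, 13, 31, 11, 10, 9, 35, 36, 6, 38, 4, 40, 41, 1.
The distinct values are {0, 1, 4, 6, 9, 10, 11, 13, 14, 15, 16, 17, 21, 23, 24, 25, 31, 35, 36, 38, 40, 41}; there are 22 of them.

22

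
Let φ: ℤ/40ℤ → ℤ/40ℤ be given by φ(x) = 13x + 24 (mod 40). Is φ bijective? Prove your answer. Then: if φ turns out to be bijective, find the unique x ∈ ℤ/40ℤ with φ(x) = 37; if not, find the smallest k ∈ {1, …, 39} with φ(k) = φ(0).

Suppose φ(a) = φ(b) in ℤ/40ℤ. Then 13a + 24 ≡ 13b + 24 (mod 40), therefore 13(a − b) ≡ 0 (mod 40).
Since gcd(13, 40) = 1, 13 is invertible modulo 40, hence a − b ≡ 0 (mod 40), i.e. a = b.
We now compute 13⁻¹ mod 40 explicitly. Euclid's algorithm: 40 = 3·13 + 1; back-substituting gives 1 = 37·13 − 12·40, so 13⁻¹ ≡ 37 (mod 40).
For any y ∈ ℤ/40ℤ, x = 37(y − 24) mod 40 satisfies φ(x) = 13·37(y − 24) + 24 ≡ y (since 13·37 ≡ 1 mod 40). So every y has a preimage.
Hence φ is bijective.
Since φ is bijective, we compute φ⁻¹(37): solve 13x + 24 ≡ 37 (mod 40), i.e. 13x ≡ 13 (mod 40).
Multiplying by 13⁻¹ = 37 gives x ≡ 37·13 = 481 = 12·40 + 1 ≡ 1 (mod 40).
Check: φ(1) = 13·1 + 24 = 37 ≡ 37 (mod 40).

1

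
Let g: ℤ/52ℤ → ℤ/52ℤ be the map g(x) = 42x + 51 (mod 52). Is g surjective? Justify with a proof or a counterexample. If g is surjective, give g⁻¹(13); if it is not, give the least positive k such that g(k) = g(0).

Since gcd(42, 52) = 2, we have 42x ≡ 0 (mod 2) for all x, so g(x) ≡ 1 (mod 2).
But 0 ≢ 1 (mod 2), so 0 ∈ ℤ/52ℤ has no preimage. Thus g is not surjective.
Since g is not surjective, we find the least positive k with g(k) = g(0): this means 42k ≡ 0 (mod 52), i.e. 52 ∣ 42k. Since gcd(42, 52) = 2, dividing through by 2 this holds exactly when 26 ∣ 21k, and as gcd(21, 26) = 1, exactly when 26 ∣ k.
The smallest positive such k is 26.

26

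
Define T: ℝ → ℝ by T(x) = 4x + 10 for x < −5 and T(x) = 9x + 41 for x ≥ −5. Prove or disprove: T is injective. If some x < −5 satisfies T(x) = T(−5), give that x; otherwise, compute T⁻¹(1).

-40/9

Both pieces are strictly increasing (slopes 4 and 9), so each is injective on its own interval.
The left piece maps (−∞, −5) onto (−∞, −10); the right piece maps [−5, ∞) onto [−4, ∞).
These images are disjoint, so no value is attained by both pieces. Therefore T is injective.
Because the two images are disjoint, no x < −5 has T(x) = T(−5), so we compute T⁻¹(1): 1 lies in [−4, ∞), so solve 9x + 41 = 1: x = (1 − 41)/9 = −40/9.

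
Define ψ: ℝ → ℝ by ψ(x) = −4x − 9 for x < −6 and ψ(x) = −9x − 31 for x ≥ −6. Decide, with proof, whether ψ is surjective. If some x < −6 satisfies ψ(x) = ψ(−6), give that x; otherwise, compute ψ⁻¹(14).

-8

Both pieces are strictly decreasing (slopes −4 and −9), so each is injective on its own interval.
The left piece maps (−∞, −6) onto (15, ∞); the right piece maps [−6, ∞) onto (−∞, 23].
The union (15, ∞) ∪ (−∞, 23] covers ℝ, so ψ is surjective.
For the follow-up: the images overlap, so an x < −6 with ψ(x) = ψ(−6) exists. ψ(−6) = 23; solving −4x − 9 = 23 for x < −6 gives x = (23 + 9)/(−4) = −8.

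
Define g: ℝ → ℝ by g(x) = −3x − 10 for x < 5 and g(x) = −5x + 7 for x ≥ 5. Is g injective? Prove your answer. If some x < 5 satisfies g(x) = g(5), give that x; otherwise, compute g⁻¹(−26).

8/3

Both pieces are strictly decreasing (slopes −3 and −5), so each is injective on its own interval.
The left piece maps (−∞, 5) onto (−25, ∞); the right piece maps [5, ∞) onto (−∞, −18].
These images overlap. In particular g(5) = −18 (right piece), and solving −3x − 10 = −18 on the left piece gives x = 8/3 < 5.
So g(8/3) = g(5) with 8/3 ≠ 5, and g is not injective. This x = 8/3 is the requested value below 5.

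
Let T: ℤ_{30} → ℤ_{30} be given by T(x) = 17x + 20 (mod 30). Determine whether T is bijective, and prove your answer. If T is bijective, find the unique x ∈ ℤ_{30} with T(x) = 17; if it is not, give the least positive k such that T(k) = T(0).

By definition, injectivity means: for all x_1, x_2 in the domain, T(x_1) = T(x_2) implies x_1 = x_2.
Suppose T(x_1) = T(x_2) in ℤ_{30}. Then 17x_1 + 20 ≡ 17x_2 + 20 (mod 30), so 17(x_1 − x_2) ≡ 0 (mod 30).
Since gcd(17, 30) = 1, 17 is invertible modulo 30, hence x_1 − x_2 ≡ 0 (mod 30), i.e. x_1 = x_2.
We now compute 17⁻¹ mod 30 explicitly. Euclid's algorithm: 30 = 1·17 + 13, 17 = 1·13 + 4, 13 = 3·4 + 1; back-substituting gives 1 = 23·17 − 13·30, so 17⁻¹ ≡ 23 (mod 30).
For any y ∈ ℤ_{30}, x = 23(y − 20) mod 30 satisfies T(x) = 17·23(y − 20) + 20 ≡ y (since 17·23 ≡ 1 mod 30). So every y has a preimage.
Therefore T is bijective.
Since T is bijective, we compute T⁻¹(17): solve 17x + 20 ≡ 17 (mod 30), i.e. 17x ≡ 27 (mod 30).
Multiplying by 17⁻¹ = 23 gives x ≡ 23·27 = 621 = 20·30 + 21 ≡ 21 (mod 30).
Check: T(21) = 17·21 + 20 = 377 = 12·30 + 17 ≡ 17 (mod 30).

21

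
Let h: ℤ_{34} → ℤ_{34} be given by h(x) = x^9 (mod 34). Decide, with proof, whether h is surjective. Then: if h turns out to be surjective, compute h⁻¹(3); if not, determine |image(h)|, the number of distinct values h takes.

Computing x^9 mod 34 for each x (by repeated squaring, reducing mod 34 at every step), the values h(0), h(1), …, h(33) are: 0, 1, 2, 31, 4, 29, 28, 27, 8, 9, 24, 23, 22, 13, 20, 15, 16, 17, 18, 19, 14, 21, 12, 11, 10, 25, 26, 7, 6, 5, 30, 3, 32, 33.
Every element of ℤ_{34} appears exactly once in this list, so h is a bijection, and in particular surjective.
Since h is surjective, we read off the preimage of 3 from the same table: h(31) = 3, so h⁻¹(3) = 31.

31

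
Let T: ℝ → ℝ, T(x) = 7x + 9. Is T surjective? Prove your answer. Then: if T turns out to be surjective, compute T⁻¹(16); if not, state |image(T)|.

1

For any y ∈ ℝ, x = (y − 9)/7 satisfies T(x) = y.
Hence T is surjective.
Since T is surjective, we compute T⁻¹(16) = (16 − 9)/7 = 1.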